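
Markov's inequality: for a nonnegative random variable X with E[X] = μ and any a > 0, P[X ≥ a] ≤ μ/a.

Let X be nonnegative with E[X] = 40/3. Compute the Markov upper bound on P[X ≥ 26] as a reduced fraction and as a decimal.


μ = E[X] = 40/3, a = 26.
Markov: P[X ≥ 26] ≤ μ/a = (40/3)/26 = 20/39.
Numerically: ≈ 0.5128.
(Since a = 26 > μ = 13.3333, the bound 20/39 is < 1 and informative.)

P[X ≥ 26] ≤ 20/39 ≈ 0.5128.


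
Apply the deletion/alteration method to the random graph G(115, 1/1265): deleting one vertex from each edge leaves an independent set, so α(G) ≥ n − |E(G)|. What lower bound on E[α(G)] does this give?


E[|E(G)|] = C(115, 2)·p = 6555 · (1/1265) = 57/11.
E[α(G)] ≥ n − E[|E(G)|] = 115 − 57/11 = 1208/11.
Numerically: ≈ 109.8182.
(This is only a lower bound; the true E[α(G)] may be larger.)

E[α(G)] ≥ 1208/11 ≈ 109.8182.


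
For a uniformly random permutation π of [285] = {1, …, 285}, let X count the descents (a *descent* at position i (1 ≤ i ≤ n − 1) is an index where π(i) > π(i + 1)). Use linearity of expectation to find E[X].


Write X = Σ X_I over i = 1, …, 284, with X_I the indicator of one descent.
There are 284 indicators.
For each fixed i, the pair (π(i), π(i+1)) is a uniformly random ordered pair of distinct values from {1, …, 285}; by symmetry P[π(i) > π(i+1)] = 1/2.
By linearity: E[X] = 284 · (1/2) = (285 − 1) · (1/2) = 142 ≈ 142.0000.

E[X] = 142 = 142.0000.


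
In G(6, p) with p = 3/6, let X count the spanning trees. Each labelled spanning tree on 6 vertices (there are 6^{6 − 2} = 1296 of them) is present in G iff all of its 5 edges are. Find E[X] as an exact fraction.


K_6 has 6^{6 − 2} = 1296 labelled spanning trees.
For each such spanning tree H, let X_H = 1 if all 5 edges of H are present in G. Then P[X_H = 1] = p^{5} = (1/2)^{5} = 1/32.
Summing the indicators: E[X] = Σ_H E[X_H] = 1296 · p^{5} = 1296 · 1/32 = 81/2.
Numerically: E[X] ≈ 40.5.

E[X] = 1296 · (1/2)^{5} = 81/2 ≈ 40.5.


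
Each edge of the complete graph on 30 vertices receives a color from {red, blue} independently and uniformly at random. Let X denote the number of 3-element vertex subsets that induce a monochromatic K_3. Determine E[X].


Let X = Σ_S X_S over the C(30, 3) = 4060 subsets S of size 3, where X_S = 1 if the K_3 on S is monochromatic.
For a fixed S, the K_3 on S has C(3, 2) = 3 edges. P[all 3 edges red] = (1/2)^3, and likewise for blue, so P[monochromatic] = 2·(1/2)^3 = 2^{1 − 3} = 1/4.
By linearity: E[X] = C(30, 3) · 2^{1 − 3} = 4060 · 1/4 = 1015.
Numerically: E[X] ≈ 1015.000000.

E[X] = C(30,3)·2^(1−C(3,2)) = 1015 ≈ 1015.000000.


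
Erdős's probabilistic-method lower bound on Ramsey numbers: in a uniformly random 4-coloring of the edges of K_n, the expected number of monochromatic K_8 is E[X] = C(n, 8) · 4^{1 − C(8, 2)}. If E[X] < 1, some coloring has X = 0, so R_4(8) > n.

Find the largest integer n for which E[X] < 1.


We need C(n, 8) · 4^{1 − 28} < 1, i.e. C(n, 8) < 4^{28 − 1} = 18014398509481984.
Check values of n near the boundary:
  n = 402: C(402, 8) = 15770615726749950; 15770615726749950 < 18014398509481984? YES
  n = 403: C(403, 8) = 16090020602228430; 16090020602228430 < 18014398509481984? YES
  n = 404: C(404, 8) = 16415071523485570; 16415071523485570 < 18014398509481984? YES
  n = 405: C(405, 8) = 16745853821188050; 16745853821188050 < 18014398509481984? YES
  n = 406: C(406, 8) = 17082453897995850; 17082453897995850 < 18014398509481984? YES
  n = 407: C(407, 8) = 17424959239309050; 17424959239309050 < 18014398509481984? YES
  n = 408: C(408, 8) = 17773458424095231; 17773458424095231 < 18014398509481984? YES
  n = 409: C(409, 8) = 18128041135797879; 18128041135797879 < 18014398509481984? NO
The largest n with C(n, 8) < 18014398509481984 is n = 408 (where E[X] = 17773458424095231/18014398509481984 ≈ 0.9866). Hence R_4(8) > 408, i.e. R_4(8) ≥ 409.

Largest n = 408; hence R_4(8) > 408.


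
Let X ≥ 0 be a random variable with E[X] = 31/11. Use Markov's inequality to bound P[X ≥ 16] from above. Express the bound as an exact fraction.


μ = E[X] = 31/11, a = 16.
Markov: P[X ≥ 16] ≤ μ/a = (31/11)/16 = 31/176.
Numerically: ≈ 0.17614.
(Since a = 16 > μ = 2.81818, the bound 31/176 is < 1 and informative.)

P[X ≥ 16] ≤ 31/176 ≈ 0.17614.


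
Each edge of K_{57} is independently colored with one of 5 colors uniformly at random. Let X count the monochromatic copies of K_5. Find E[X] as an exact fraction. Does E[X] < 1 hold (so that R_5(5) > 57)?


E[X] = C(57, 5) · 5^{1 − 10} = 4187106 · 5^{−9} = 4187106/1953125.
As a reduced fraction: E[X] = 4187106/1953125 ≈ 2.14380.
Is E[X] < 1? NO.
Since E[X] ≥ 1, the first-moment bound is inconclusive at n = 57; it does NOT by itself certify R_5(5) > 57.

E[X] = 4187106/1953125 ≈ 2.14380; E[X] ≥ 1; first-moment method inconclusive here.


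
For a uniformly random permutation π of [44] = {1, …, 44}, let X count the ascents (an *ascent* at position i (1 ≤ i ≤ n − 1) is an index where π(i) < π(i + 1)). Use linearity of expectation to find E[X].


Write X = Σ X_I over i = 1, …, 43, with X_I the indicator of one ascent.
There are 43 indicators.
For each fixed i, the pair (π(i), π(i+1)) is a uniformly random ordered pair of distinct values from {1, …, 44}; by symmetry P[π(i) < π(i+1)] = 1/2.
By linearity: E[X] = 43 · (1/2) = (44 − 1) · (1/2) = 43/2 ≈ 21.50000.

E[X] = 43/2 = 21.50000.


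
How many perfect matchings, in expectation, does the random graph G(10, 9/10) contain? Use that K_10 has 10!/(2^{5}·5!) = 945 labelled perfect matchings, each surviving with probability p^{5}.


K_10 has 10!/(2^{5}·5!) = 945 labelled perfect matchings.
For each such perfect matching H, let X_H = 1 if all 5 edges of H are present in G. Then P[X_H = 1] = p^{5} = (9/10)^{5} = 59049/100000.
By linearity of expectation: E[X] = Σ_H E[X_H] = 945 · p^{5} = 945 · 59049/100000 = 11160261/20000.
Numerically: E[X] ≈ 558.

E[X] = 945 · (9/10)^{5} = 11160261/20000 ≈ 558.


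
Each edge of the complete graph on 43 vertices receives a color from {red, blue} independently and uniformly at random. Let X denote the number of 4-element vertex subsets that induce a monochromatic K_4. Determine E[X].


Let X = Σ_S X_S over the C(43, 4) = 123410 subsets S of size 4, where X_S = 1 if the K_4 on S is monochromatic.
For a fixed S, the K_4 on S has C(4, 2) = 6 edges. P[all 6 edges red] = (1/2)^6, and likewise for blue, so P[monochromatic] = 2·(1/2)^6 = 2^{1 − 6} = 1/32.
By linearity of expectation: E[X] = C(43, 4) · 2^{1 − 6} = 123410 · 1/32 = 61705/16.
Numerically: E[X] ≈ 3856.5625.

E[X] = C(43,4)·2^(1−C(4,2)) = 61705/16 ≈ 3856.5625.


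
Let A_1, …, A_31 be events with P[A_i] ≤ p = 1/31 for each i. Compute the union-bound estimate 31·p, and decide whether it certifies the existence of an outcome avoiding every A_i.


Union bound: P[∪_{i=1}^{31} A_i] ≤ Σ_i P[A_i] ≤ 31·p = 31·(1/31) = 1.
Numerically: 1 ≈ 1.000000.
Is 1 < 1? NO.
Since the bound 1 is ≥ 1, the union bound is uninformative here; it does NOT by itself certify existence.

31·p = 1 ≈ 1.000000; existence NOT certified by the union bound.


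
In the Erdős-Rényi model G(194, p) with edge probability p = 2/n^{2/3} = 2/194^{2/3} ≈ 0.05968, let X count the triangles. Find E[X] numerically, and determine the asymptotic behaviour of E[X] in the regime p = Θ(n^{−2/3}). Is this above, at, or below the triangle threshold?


Number of potential triangles: C(194, 3) = 1198144.
Each occurs with probability p³ ≈ (0.05968)³ ≈ 2.1256244e-04.
By linearity: E[X] = C(194, 3)·p³ ≈ 1198144 · 2.1256244e-04 ≈ 254.68041.
Since α = 2/3 < 1, p = c/n^{2/3} ≫ 1/n is above the triangle threshold p ~ 1/n. Asymptotically E[X] ~ (c³/6)·n^{3(1−α)} = (2³/6)·n^{1} → ∞; triangles are abundant w.h.p.

E[X] ≈ 254.68041; in regime p = Θ(1/n^{2/3}) E[X] diverges (above the triangle threshold p ~ 1/n).


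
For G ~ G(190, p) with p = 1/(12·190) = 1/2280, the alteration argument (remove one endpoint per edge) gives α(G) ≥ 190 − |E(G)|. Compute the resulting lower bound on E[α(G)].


E[|E(G)|] = C(190, 2)·p = 17955 · (1/2280) = 63/8.
E[α(G)] ≥ n − E[|E(G)|] = 190 − 63/8 = 1457/8.
Numerically: ≈ 182.125.
(This is only a lower bound; the true E[α(G)] may be larger.)

E[α(G)] ≥ 1457/8 ≈ 182.125.


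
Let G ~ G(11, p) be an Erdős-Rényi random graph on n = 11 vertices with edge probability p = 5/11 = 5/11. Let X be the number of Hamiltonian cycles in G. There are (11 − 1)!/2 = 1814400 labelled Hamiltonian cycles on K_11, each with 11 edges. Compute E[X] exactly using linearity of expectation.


K_11 has (11 − 1)!/2 = 1814400 labelled Hamiltonian cycles.
For each such Hamiltonian cycle H, let X_H = 1 if all 11 edges of H are present in G. Then P[X_H = 1] = p^{11} = (5/11)^{11} = 48828125/285311670611.
By linearity: E[X] = Σ_H E[X_H] = 1814400 · p^{11} = 1814400 · 48828125/285311670611 = 88593750000000/285311670611.
Numerically: E[X] ≈ 310.516.

E[X] = 1814400 · (5/11)^{11} = 88593750000000/285311670611 ≈ 310.516.


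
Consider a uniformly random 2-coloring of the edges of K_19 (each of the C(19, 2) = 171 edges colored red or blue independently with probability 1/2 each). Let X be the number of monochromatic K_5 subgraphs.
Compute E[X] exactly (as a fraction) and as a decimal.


Let X = Σ_S X_S over the C(19, 5) = 11628 subsets S of size 5, where X_S = 1 if the K_5 on S is monochromatic.
For a fixed S, the K_5 on S has C(5, 2) = 10 edges. P[all 10 edges red] = (1/2)^10, and likewise for blue, so P[monochromatic] = 2·(1/2)^10 = 2^{1 − 10} = 1/512.
By linearity: E[X] = C(19, 5) · 2^{1 − 10} = 11628 · 1/512 = 2907/128.
Numerically: E[X] ≈ 22.711.

E[X] = C(19,5)·2^(1−C(5,2)) = 2907/128 ≈ 22.711.


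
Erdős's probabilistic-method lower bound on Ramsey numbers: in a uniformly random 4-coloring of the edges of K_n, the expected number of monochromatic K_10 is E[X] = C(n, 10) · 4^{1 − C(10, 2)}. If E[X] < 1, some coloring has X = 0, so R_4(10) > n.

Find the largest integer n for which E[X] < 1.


We need C(n, 10) · 4^{1 − 45} < 1, i.e. C(n, 10) < 4^{45 − 1} = 309485009821345068724781056.
Check values of n near the boundary:
  n = 2017: C(2017, 10) = 300324964434452596180990448; 300324964434452596180990448 < 309485009821345068724781056? YES
  n = 2018: C(2018, 10) = 301820606687612220663963508; 301820606687612220663963508 < 309485009821345068724781056? YES
  n = 2019: C(2019, 10) = 303322949179835278009229628; 303322949179835278009229628 < 309485009821345068724781056? YES
  n = 2020: C(2020, 10) = 304832018578739931133653656; 304832018578739931133653656 < 309485009821345068724781056? YES
  n = 2021: C(2021, 10) = 306347841644770462864800616; 306347841644770462864800616 < 309485009821345068724781056? YES
  n = 2022: C(2022, 10) = 307870445231474093395937796; 307870445231474093395937796 < 309485009821345068724781056? YES
  n = 2023: C(2023, 10) = 309399856285778485315440716; 309399856285778485315440716 < 309485009821345068724781056? YES
  n = 2024: C(2024, 10) = 310936101848269937576192656; 310936101848269937576192656 < 309485009821345068724781056? NO
The largest n with C(n, 10) < 309485009821345068724781056 is n = 2023 (where E[X] = 77349964071444621328860179/77371252455336267181195264 ≈ 0.999725). Hence R_4(10) > 2023, i.e. R_4(10) ≥ 2024.

Largest n = 2023; hence R_4(10) > 2023.


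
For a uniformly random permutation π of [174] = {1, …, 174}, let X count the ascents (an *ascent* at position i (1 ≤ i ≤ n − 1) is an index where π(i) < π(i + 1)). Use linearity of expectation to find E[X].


Write X = Σ X_I over i = 1, …, 173, with X_I the indicator of one ascent.
There are 173 indicators.
For each fixed i, the pair (π(i), π(i+1)) is a uniformly random ordered pair of distinct values from {1, …, 174}; by symmetry P[π(i) < π(i+1)] = 1/2.
By linearity: E[X] = 173 · (1/2) = (174 − 1) · (1/2) = 173/2 ≈ 86.500.

E[X] = 173/2 = 86.500.


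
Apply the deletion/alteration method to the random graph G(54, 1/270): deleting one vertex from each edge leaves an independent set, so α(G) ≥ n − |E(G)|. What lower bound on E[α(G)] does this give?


E[|E(G)|] = C(54, 2)·p = 1431 · (1/270) = 53/10.
E[α(G)] ≥ n − E[|E(G)|] = 54 − 53/10 = 487/10.
Numerically: ≈ 48.7000.
(This is only a lower bound; the true E[α(G)] may be larger.)

E[α(G)] ≥ 487/10 ≈ 48.7000.


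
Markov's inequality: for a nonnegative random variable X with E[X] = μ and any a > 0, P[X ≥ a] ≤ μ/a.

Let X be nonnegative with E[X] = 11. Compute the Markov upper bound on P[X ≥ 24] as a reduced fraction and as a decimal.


μ = E[X] = 11, a = 24.
Markov: P[X ≥ 24] ≤ μ/a = (11)/24 = 11/24.
Numerically: ≈ 0.458.
(Since a = 24 > μ = 11.000, the bound 11/24 is < 1 and informative.)

P[X ≥ 24] ≤ 11/24 ≈ 0.458.


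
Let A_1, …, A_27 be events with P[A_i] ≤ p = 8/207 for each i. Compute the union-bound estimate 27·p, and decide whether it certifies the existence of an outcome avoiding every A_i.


Union bound: P[∪_{i=1}^{27} A_i] ≤ Σ_i P[A_i] ≤ 27·p = 27·(8/207) = 24/23.
Numerically: 24/23 ≈ 1.0435.
Is 24/23 < 1? NO.
Since the bound 24/23 is ≥ 1, the union bound is uninformative here; it does NOT by itself certify existence.

27·p = 24/23 ≈ 1.0435; existence NOT certified by the union bound.


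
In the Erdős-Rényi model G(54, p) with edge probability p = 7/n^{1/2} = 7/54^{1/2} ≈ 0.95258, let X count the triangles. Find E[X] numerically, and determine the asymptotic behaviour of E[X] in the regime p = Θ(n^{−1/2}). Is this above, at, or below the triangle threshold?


Number of potential triangles: C(54, 3) = 24804.
Each occurs with probability p³ ≈ (0.95258)³ ≈ 8.6437755e-01.
By linearity: E[X] = C(54, 3)·p³ ≈ 24804 · 8.6437755e-01 ≈ 21440.02083.
Since α = 1/2 < 1, p = c/n^{1/2} ≫ 1/n is above the triangle threshold p ~ 1/n. Asymptotically E[X] ~ (c³/6)·n^{3(1−α)} = (7³/6)·n^{1.5} → ∞; triangles are abundant w.h.p.

E[X] ≈ 21440.02083; in regime p = Θ(1/n^{1/2}) E[X] diverges (above the triangle threshold p ~ 1/n).


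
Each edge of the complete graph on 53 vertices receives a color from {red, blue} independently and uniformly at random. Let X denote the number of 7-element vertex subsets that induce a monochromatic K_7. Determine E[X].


Let X = Σ_S X_S over the C(53, 7) = 154143080 subsets S of size 7, where X_S = 1 if the K_7 on S is monochromatic.
For a fixed S, the K_7 on S has C(7, 2) = 21 edges. P[all 21 edges red] = (1/2)^21, and likewise for blue, so P[monochromatic] = 2·(1/2)^21 = 2^{1 − 21} = 1/1048576.
Summing: E[X] = C(53, 7) · 2^{1 − 21} = 154143080 · 1/1048576 = 19267885/131072.
Numerically: E[X] ≈ 147.00230.

E[X] = C(53,7)·2^(1−C(7,2)) = 19267885/131072 ≈ 147.00230.


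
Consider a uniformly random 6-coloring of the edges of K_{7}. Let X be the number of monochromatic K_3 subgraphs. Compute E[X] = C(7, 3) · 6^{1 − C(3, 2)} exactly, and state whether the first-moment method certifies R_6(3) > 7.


E[X] = C(7, 3) · 6^{1 − 3} = 35 · 6^{−2} = 35/36.
As a reduced fraction: E[X] = 35/36 ≈ 0.972.
Is E[X] < 1? YES.
Since E[X] < 1, there exists a 6-coloring of K_{7} with no monochromatic K_3; hence R_6(3) > 7.

E[X] = 35/36 ≈ 0.972; E[X] < 1, so R_6(3) > 7.


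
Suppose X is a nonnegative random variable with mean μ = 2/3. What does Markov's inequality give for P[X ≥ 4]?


μ = E[X] = 2/3, a = 4.
Markov: P[X ≥ 4] ≤ μ/a = (2/3)/4 = 1/6.
Numerically: ≈ 0.166667.
(Since a = 4 > μ = 0.666667, the bound 1/6 is < 1 and informative.)

P[X ≥ 4] ≤ 1/6 ≈ 0.166667.


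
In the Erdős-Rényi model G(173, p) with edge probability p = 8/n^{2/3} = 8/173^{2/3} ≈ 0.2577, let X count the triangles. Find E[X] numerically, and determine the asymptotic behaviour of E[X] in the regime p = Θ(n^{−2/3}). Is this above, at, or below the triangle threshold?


Number of potential triangles: C(173, 3) = 848046.
Each occurs with probability p³ ≈ (0.2577)³ ≈ 1.710715e-02.
By linearity: E[X] = C(173, 3)·p³ ≈ 848046 · 1.710715e-02 ≈ 14507.6532.
Since α = 2/3 < 1, p = c/n^{2/3} ≫ 1/n is above the triangle threshold p ~ 1/n. Asymptotically E[X] ~ (c³/6)·n^{3(1−α)} = (8³/6)·n^{1} → ∞; triangles are abundant w.h.p.

E[X] ≈ 14507.6532; in regime p = Θ(1/n^{2/3}) E[X] diverges (above the triangle threshold p ~ 1/n).


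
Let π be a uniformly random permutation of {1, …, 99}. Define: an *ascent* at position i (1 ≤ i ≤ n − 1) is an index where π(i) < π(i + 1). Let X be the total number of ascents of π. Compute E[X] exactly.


Write X = Σ X_I over i = 1, …, 98, with X_I the indicator of one ascent.
There are 98 indicators.
For each fixed i, the pair (π(i), π(i+1)) is a uniformly random ordered pair of distinct values from {1, …, 99}; by symmetry P[π(i) < π(i+1)] = 1/2.
By linearity: E[X] = 98 · (1/2) = (99 − 1) · (1/2) = 49 ≈ 49.0000.

E[X] = 49 = 49.0000.


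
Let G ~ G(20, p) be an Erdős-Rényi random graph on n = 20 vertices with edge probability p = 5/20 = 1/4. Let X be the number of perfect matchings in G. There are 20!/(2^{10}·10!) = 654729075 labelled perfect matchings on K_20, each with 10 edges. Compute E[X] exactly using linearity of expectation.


K_20 has 20!/(2^{10}·10!) = 654729075 labelled perfect matchings.
For each such perfect matching H, let X_H = 1 if all 10 edges of H are present in G. Then P[X_H = 1] = p^{10} = (1/4)^{10} = 1/1048576.
By linearity of expectation: E[X] = Σ_H E[X_H] = 654729075 · p^{10} = 654729075 · 1/1048576 = 654729075/1048576.
Numerically: E[X] ≈ 624.398.

E[X] = 654729075 · (1/4)^{10} = 654729075/1048576 ≈ 624.398.


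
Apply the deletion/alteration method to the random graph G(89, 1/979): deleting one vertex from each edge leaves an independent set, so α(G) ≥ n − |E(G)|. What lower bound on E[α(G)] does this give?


E[|E(G)|] = C(89, 2)·p = 3916 · (1/979) = 4.
E[α(G)] ≥ n − E[|E(G)|] = 89 − 4 = 85.
Numerically: ≈ 85.00000.
(This is only a lower bound; the true E[α(G)] may be larger.)

E[α(G)] ≥ 85 ≈ 85.00000.


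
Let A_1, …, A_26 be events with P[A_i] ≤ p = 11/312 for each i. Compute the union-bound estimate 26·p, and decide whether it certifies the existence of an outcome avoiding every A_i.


Union bound: P[∪_{i=1}^{26} A_i] ≤ Σ_i P[A_i] ≤ 26·p = 26·(11/312) = 11/12.
Numerically: 11/12 ≈ 0.9166667.
Is 11/12 < 1? YES.
Since P[∪ A_i] ≤ 11/12 < 1, the complement has P[∩ A_i^c] ≥ 1 − 11/12 = 1/12 > 0, so some outcome avoids every A_i.

26·p = 11/12 ≈ 0.9166667; existence CERTIFIED by the union bound.


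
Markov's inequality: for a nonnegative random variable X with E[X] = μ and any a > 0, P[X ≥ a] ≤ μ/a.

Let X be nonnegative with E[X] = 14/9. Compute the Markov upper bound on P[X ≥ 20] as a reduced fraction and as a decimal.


μ = E[X] = 14/9, a = 20.
Markov: P[X ≥ 20] ≤ μ/a = (14/9)/20 = 7/90.
Numerically: ≈ 0.078.
(Since a = 20 > μ = 1.556, the bound 7/90 is < 1 and informative.)

P[X ≥ 20] ≤ 7/90 ≈ 0.078.


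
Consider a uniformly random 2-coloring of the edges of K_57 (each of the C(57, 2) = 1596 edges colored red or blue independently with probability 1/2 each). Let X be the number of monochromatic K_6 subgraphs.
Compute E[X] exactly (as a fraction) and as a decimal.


Let X = Σ_S X_S over the C(57, 6) = 36288252 subsets S of size 6, where X_S = 1 if the K_6 on S is monochromatic.
For a fixed S, the K_6 on S has C(6, 2) = 15 edges. P[all 15 edges red] = (1/2)^15, and likewise for blue, so P[monochromatic] = 2·(1/2)^15 = 2^{1 − 15} = 1/16384.
By linearity: E[X] = C(57, 6) · 2^{1 − 15} = 36288252 · 1/16384 = 9072063/4096.
Numerically: E[X] ≈ 2214.859131.

E[X] = C(57,6)·2^(1−C(6,2)) = 9072063/4096 ≈ 2214.859131.


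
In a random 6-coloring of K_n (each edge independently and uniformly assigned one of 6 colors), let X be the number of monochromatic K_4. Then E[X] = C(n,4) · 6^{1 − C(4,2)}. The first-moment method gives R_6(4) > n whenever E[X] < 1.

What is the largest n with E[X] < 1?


We need C(n, 4) · 6^{1 − 6} < 1, i.e. C(n, 4) < 6^{6 − 1} = 7776.
Check values of n near the boundary:
  n = 21: C(21, 4) = 5985; 5985 < 7776? YES
  n = 22: C(22, 4) = 7315; 7315 < 7776? YES
  n = 23: C(23, 4) = 8855; 8855 < 7776? NO
The largest n with C(n, 4) < 7776 is n = 22 (where E[X] = 7315/7776 ≈ 0.9407150). Hence R_6(4) > 22, i.e. R_6(4) ≥ 23.

Largest n = 22; hence R_6(4) > 22.


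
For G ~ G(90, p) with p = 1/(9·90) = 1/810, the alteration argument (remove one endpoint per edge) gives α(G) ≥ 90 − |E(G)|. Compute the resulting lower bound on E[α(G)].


E[|E(G)|] = C(90, 2)·p = 4005 · (1/810) = 89/18.
E[α(G)] ≥ n − E[|E(G)|] = 90 − 89/18 = 1531/18.
Numerically: ≈ 85.05556.
(This is only a lower bound; the true E[α(G)] may be larger.)

E[α(G)] ≥ 1531/18 ≈ 85.05556.


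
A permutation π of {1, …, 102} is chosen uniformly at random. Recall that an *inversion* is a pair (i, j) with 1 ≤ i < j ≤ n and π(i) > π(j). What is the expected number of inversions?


Write X = Σ X_I over the C(102, 2) = 5151 pairs i < j, with X_I the indicator of one inversion.
There are 5151 indicators.
For each fixed pair i < j, the values π(i) and π(j) are two distinct elements of {1, …, 102} in uniformly random order; by symmetry P[π(i) > π(j)] = 1/2.
By linearity: E[X] = 5151 · (1/2) = C(102, 2) · (1/2) = 5151/2 = 5151/2 ≈ 2575.500000.

E[X] = 5151/2 = 2575.500000.


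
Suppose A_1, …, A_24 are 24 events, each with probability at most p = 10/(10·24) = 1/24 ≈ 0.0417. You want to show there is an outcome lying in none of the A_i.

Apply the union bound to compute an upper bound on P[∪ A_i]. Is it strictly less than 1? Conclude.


Union bound: P[∪_{i=1}^{24} A_i] ≤ Σ_i P[A_i] ≤ 24·p = 24·(1/24) = 1.
Numerically: 1 ≈ 1.0000.
Is 1 < 1? NO.
Since the bound 1 is ≥ 1, the union bound is uninformative here; it does NOT by itself certify existence.

24·p = 1 ≈ 1.0000; existence NOT certified by the union bound.


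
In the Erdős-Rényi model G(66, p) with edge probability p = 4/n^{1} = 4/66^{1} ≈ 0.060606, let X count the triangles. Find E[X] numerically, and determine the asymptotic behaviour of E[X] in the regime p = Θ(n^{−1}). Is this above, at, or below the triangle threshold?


Number of potential triangles: C(66, 3) = 45760.
Each occurs with probability p³ ≈ (0.060606)³ ≈ 2.2261179e-04.
By linearity: E[X] = C(66, 3)·p³ ≈ 45760 · 2.2261179e-04 ≈ 10.18672.
Here α = 1, so p = 4/n is exactly at the triangle threshold p ~ 1/n. Asymptotically E[X] → c³/6 = 4³/6 = 32/3 ≈ 10.66667, a bounded constant. In this regime the triangle count is asymptotically Poisson(c³/6).

E[X] ≈ 10.18672; in regime p = Θ(1/n^{1}) E[X] stays bounded (at the triangle threshold p ~ 1/n).


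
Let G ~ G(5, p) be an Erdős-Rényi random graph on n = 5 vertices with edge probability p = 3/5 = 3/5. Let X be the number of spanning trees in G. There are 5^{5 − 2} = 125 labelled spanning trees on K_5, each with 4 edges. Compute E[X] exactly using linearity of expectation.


K_5 has 5^{5 − 2} = 125 labelled spanning trees.
For each such spanning tree H, let X_H = 1 if all 4 edges of H are present in G. Then P[X_H = 1] = p^{4} = (3/5)^{4} = 81/625.
By linearity: E[X] = Σ_H E[X_H] = 125 · p^{4} = 125 · 81/625 = 81/5.
Numerically: E[X] ≈ 16.2.

E[X] = 125 · (3/5)^{4} = 81/5 ≈ 16.2.


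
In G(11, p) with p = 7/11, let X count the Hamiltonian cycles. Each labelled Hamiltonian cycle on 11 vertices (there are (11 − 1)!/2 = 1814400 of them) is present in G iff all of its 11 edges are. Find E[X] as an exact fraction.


K_11 has (11 − 1)!/2 = 1814400 labelled Hamiltonian cycles.
For each such Hamiltonian cycle H, let X_H = 1 if all 11 edges of H are present in G. Then P[X_H = 1] = p^{11} = (7/11)^{11} = 1977326743/285311670611.
Summing the indicators: E[X] = Σ_H E[X_H] = 1814400 · p^{11} = 1814400 · 1977326743/285311670611 = 3587661642499200/285311670611.
Numerically: E[X] ≈ 12575.

E[X] = 1814400 · (7/11)^{11} = 3587661642499200/285311670611 ≈ 12575.


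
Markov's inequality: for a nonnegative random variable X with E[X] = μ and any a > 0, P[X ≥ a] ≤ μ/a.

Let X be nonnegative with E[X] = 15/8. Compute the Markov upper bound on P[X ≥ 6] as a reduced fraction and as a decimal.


μ = E[X] = 15/8, a = 6.
Markov: P[X ≥ 6] ≤ μ/a = (15/8)/6 = 5/16.
Numerically: ≈ 0.312.
(Since a = 6 > μ = 1.875, the bound 5/16 is < 1 and informative.)

P[X ≥ 6] ≤ 5/16 ≈ 0.312.


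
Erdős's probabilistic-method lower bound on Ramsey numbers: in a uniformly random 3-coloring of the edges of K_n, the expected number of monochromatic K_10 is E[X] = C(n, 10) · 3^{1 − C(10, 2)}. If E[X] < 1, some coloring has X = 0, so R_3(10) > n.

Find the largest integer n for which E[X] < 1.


We need C(n, 10) · 3^{1 − 45} < 1, i.e. C(n, 10) < 3^{45 − 1} = 984770902183611232881.
Check values of n near the boundary:
  n = 568: C(568, 10) = 889446337783744949208; 889446337783744949208 < 984770902183611232881? YES
  n = 569: C(569, 10) = 905357721286137524328; 905357721286137524328 < 984770902183611232881? YES
  n = 570: C(570, 10) = 921524823451961408691; 921524823451961408691 < 984770902183611232881? YES
  n = 571: C(571, 10) = 937951290893172842001; 937951290893172842001 < 984770902183611232881? YES
  n = 572: C(572, 10) = 954640815642161682606; 954640815642161682606 < 984770902183611232881? YES
  n = 573: C(573, 10) = 971597135635805762226; 971597135635805762226 < 984770902183611232881? YES
  n = 574: C(574, 10) = 988824035203816502691; 988824035203816502691 < 984770902183611232881? NO
The largest n with C(n, 10) < 984770902183611232881 is n = 573 (where E[X] = 35985079097622435638/36472996377170786403 ≈ 0.9866). Hence R_3(10) > 573, i.e. R_3(10) ≥ 574.

Largest n = 573; hence R_3(10) > 573.


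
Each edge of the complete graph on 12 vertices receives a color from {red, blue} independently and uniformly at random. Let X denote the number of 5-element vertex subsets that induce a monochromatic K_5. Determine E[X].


Let X = Σ_S X_S over the C(12, 5) = 792 subsets S of size 5, where X_S = 1 if the K_5 on S is monochromatic.
For a fixed S, the K_5 on S has C(5, 2) = 10 edges. P[all 10 edges red] = (1/2)^10, and likewise for blue, so P[monochromatic] = 2·(1/2)^10 = 2^{1 − 10} = 1/512.
By linearity: E[X] = C(12, 5) · 2^{1 − 10} = 792 · 1/512 = 99/64.
Numerically: E[X] ≈ 1.547.

E[X] = C(12,5)·2^(1−C(5,2)) = 99/64 ≈ 1.547.


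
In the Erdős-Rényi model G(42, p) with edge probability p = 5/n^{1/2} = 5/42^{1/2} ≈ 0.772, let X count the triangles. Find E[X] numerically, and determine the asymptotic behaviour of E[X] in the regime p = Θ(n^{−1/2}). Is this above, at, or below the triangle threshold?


Number of potential triangles: C(42, 3) = 11480.
Each occurs with probability p³ ≈ (0.772)³ ≈ 4.59236e-01.
By linearity: E[X] = C(42, 3)·p³ ≈ 11480 · 4.59236e-01 ≈ 5272.031.
Since α = 1/2 < 1, p = c/n^{1/2} ≫ 1/n is above the triangle threshold p ~ 1/n. Asymptotically E[X] ~ (c³/6)·n^{3(1−α)} = (5³/6)·n^{1.5} → ∞; triangles are abundant w.h.p.

E[X] ≈ 5272.031; in regime p = Θ(1/n^{1/2}) E[X] diverges (above the triangle threshold p ~ 1/n).


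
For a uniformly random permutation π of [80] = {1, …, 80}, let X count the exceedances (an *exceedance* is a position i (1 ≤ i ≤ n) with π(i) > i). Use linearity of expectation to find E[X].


Write X = Σ_{i=1}^{80} X_i, where X_i = 1_{π(i) > i}.
For each fixed i, π(i) is uniform over {1, …, 80} (marginal of a uniform permutation), so P[π(i) > i] = (n − i)/n. Summing: Σ_{i=1}^{80} (n − i)/n = (0 + 1 + … + 79)/80 = 80(80 − 1)/(2·80) = (80 − 1)/2.
Hence E[X] = Σ_{i=1}^{80} (80 − i)/80 = 79/2 ≈ 39.500.

E[X] = 79/2 = 39.500.


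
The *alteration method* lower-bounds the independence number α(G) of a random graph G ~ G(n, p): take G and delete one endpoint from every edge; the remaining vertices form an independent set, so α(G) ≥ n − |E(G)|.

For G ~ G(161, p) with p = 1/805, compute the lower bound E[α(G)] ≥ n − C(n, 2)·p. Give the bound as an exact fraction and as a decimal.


E[|E(G)|] = C(161, 2)·p = 12880 · (1/805) = 16.
E[α(G)] ≥ n − E[|E(G)|] = 161 − 16 = 145.
Numerically: ≈ 145.000.
(This is only a lower bound; the true E[α(G)] may be larger.)

E[α(G)] ≥ 145 ≈ 145.000.


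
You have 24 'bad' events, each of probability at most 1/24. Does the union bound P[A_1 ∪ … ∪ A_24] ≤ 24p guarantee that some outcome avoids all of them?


Union bound: P[∪_{i=1}^{24} A_i] ≤ Σ_i P[A_i] ≤ 24·p = 24·(1/24) = 1.
Numerically: 1 ≈ 1.000.
Is 1 < 1? NO.
Since the bound 1 is ≥ 1, the union bound is uninformative here; it does NOT by itself certify existence.

24·p = 1 ≈ 1.000; existence NOT certified by the union bound.


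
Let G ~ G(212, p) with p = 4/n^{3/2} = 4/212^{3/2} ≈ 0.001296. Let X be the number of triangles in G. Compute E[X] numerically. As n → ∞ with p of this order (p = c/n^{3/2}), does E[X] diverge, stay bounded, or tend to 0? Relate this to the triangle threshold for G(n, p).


Number of potential triangles: C(212, 3) = 1565620.
Each occurs with probability p³ ≈ (0.001296)³ ≈ 2.176049e-09.
By linearity: E[X] = C(212, 3)·p³ ≈ 1565620 · 2.176049e-09 ≈ 0.0034.
Since α = 3/2 > 1, p = c/n^{3/2} = o(1/n) is below the triangle threshold p ~ 1/n. Asymptotically E[X] ~ (c³/6)·n^{3(1−α)} = (4³/6)·n^{-1.5} → 0, so by Markov's inequality G has no triangles w.h.p.

E[X] ≈ 0.0034; in regime p = Θ(1/n^{3/2}) E[X] tends to 0 (below the triangle threshold p ~ 1/n).


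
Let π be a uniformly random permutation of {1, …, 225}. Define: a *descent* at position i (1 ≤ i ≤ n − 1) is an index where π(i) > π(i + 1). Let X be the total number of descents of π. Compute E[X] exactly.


Write X = Σ X_I over i = 1, …, 224, with X_I the indicator of one descent.
There are 224 indicators.
For each fixed i, the pair (π(i), π(i+1)) is a uniformly random ordered pair of distinct values from {1, …, 225}; by symmetry P[π(i) > π(i+1)] = 1/2.
By linearity: E[X] = 224 · (1/2) = (225 − 1) · (1/2) = 112 ≈ 112.000000.

E[X] = 112 = 112.000000.


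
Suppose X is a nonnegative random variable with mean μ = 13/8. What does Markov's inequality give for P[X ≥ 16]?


μ = E[X] = 13/8, a = 16.
Markov: P[X ≥ 16] ≤ μ/a = (13/8)/16 = 13/128.
Numerically: ≈ 0.101562.
(Since a = 16 > μ = 1.625000, the bound 13/128 is < 1 and informative.)

P[X ≥ 16] ≤ 13/128 ≈ 0.101562.


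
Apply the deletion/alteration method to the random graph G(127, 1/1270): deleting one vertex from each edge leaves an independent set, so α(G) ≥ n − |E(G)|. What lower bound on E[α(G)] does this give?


E[|E(G)|] = C(127, 2)·p = 8001 · (1/1270) = 63/10.
E[α(G)] ≥ n − E[|E(G)|] = 127 − 63/10 = 1207/10.
Numerically: ≈ 120.700000.
(This is only a lower bound; the true E[α(G)] may be larger.)

E[α(G)] ≥ 1207/10 ≈ 120.700000.


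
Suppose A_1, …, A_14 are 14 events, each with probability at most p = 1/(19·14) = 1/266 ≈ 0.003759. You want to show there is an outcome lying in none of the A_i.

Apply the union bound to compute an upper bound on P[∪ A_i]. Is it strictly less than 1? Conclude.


Union bound: P[∪_{i=1}^{14} A_i] ≤ Σ_i P[A_i] ≤ 14·p = 14·(1/266) = 1/19.
Numerically: 1/19 ≈ 0.052632.
Is 1/19 < 1? YES.
Since P[∪ A_i] ≤ 1/19 < 1, the complement has P[∩ A_i^c] ≥ 1 − 1/19 = 18/19 > 0, so some outcome avoids every A_i.

14·p = 1/19 ≈ 0.052632; existence CERTIFIED by the union bound.


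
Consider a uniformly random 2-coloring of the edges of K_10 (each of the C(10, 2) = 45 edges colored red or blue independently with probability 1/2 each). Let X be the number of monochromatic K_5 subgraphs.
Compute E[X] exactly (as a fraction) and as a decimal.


Let X = Σ_S X_S over the C(10, 5) = 252 subsets S of size 5, where X_S = 1 if the K_5 on S is monochromatic.
For a fixed S, the K_5 on S has C(5, 2) = 10 edges. P[all 10 edges red] = (1/2)^10, and likewise for blue, so P[monochromatic] = 2·(1/2)^10 = 2^{1 − 10} = 1/512.
Summing: E[X] = C(10, 5) · 2^{1 − 10} = 252 · 1/512 = 63/128.
Numerically: E[X] ≈ 0.492188.

E[X] = C(10,5)·2^(1−C(5,2)) = 63/128 ≈ 0.492188.


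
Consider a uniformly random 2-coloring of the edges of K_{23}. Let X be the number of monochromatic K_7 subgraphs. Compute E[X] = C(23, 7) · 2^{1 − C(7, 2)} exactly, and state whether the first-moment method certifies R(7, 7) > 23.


E[X] = C(23, 7) · 2^{1 − 21} = 245157 · 2^{−20} = 245157/1048576.
As a reduced fraction: E[X] = 245157/1048576 ≈ 0.234.
Is E[X] < 1? YES.
Since E[X] < 1, there exists a 2-coloring of K_{23} with no monochromatic K_7; hence R(7, 7) > 23.

E[X] = 245157/1048576 ≈ 0.234; E[X] < 1, so R(7, 7) > 23.


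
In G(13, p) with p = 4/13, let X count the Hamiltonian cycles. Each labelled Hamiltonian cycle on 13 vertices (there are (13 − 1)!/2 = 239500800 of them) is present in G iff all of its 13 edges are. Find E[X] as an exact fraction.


K_13 has (13 − 1)!/2 = 239500800 labelled Hamiltonian cycles.
For each such Hamiltonian cycle H, let X_H = 1 if all 13 edges of H are present in G. Then P[X_H = 1] = p^{13} = (4/13)^{13} = 67108864/302875106592253.
By linearity: E[X] = Σ_H E[X_H] = 239500800 · p^{13} = 239500800 · 67108864/302875106592253 = 16072626615091200/302875106592253.
Numerically: E[X] ≈ 53.07.

E[X] = 239500800 · (4/13)^{13} = 16072626615091200/302875106592253 ≈ 53.07.


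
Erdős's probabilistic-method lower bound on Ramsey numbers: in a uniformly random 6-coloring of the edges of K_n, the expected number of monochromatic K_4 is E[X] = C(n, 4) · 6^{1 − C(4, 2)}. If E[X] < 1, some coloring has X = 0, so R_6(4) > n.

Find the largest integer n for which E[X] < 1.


We need C(n, 4) · 6^{1 − 6} < 1, i.e. C(n, 4) < 6^{6 − 1} = 7776.
Check values of n near the boundary:
  n = 19: C(19, 4) = 3876; 3876 < 7776? YES
  n = 20: C(20, 4) = 4845; 4845 < 7776? YES
  n = 21: C(21, 4) = 5985; 5985 < 7776? YES
  n = 22: C(22, 4) = 7315; 7315 < 7776? YES
  n = 23: C(23, 4) = 8855; 8855 < 7776? NO
  n = 24: C(24, 4) = 10626; 10626 < 7776? NO
The largest n with C(n, 4) < 7776 is n = 22 (where E[X] = 7315/7776 ≈ 0.94072). Hence R_6(4) > 22, i.e. R_6(4) ≥ 23.

Largest n = 22; hence R_6(4) > 22.


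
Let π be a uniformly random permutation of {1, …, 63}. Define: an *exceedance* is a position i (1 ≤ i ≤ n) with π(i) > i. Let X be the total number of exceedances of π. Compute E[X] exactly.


Write X = Σ_{i=1}^{63} X_i, where X_i = 1_{π(i) > i}.
For each fixed i, π(i) is uniform over {1, …, 63} (marginal of a uniform permutation), so P[π(i) > i] = (n − i)/n. Summing: Σ_{i=1}^{63} (n − i)/n = (0 + 1 + … + 62)/63 = 63(63 − 1)/(2·63) = (63 − 1)/2.
Hence E[X] = Σ_{i=1}^{63} (63 − i)/63 = 31 ≈ 31.0000.

E[X] = 31 = 31.0000.


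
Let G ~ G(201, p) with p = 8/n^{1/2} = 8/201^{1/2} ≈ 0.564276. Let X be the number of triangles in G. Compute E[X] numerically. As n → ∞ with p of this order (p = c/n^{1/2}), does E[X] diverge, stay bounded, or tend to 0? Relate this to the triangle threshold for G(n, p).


Number of potential triangles: C(201, 3) = 1333300.
Each occurs with probability p³ ≈ (0.564276)³ ≈ 1.79670127e-01.
By linearity: E[X] = C(201, 3)·p³ ≈ 1333300 · 1.79670127e-01 ≈ 239554.180362.
Since α = 1/2 < 1, p = c/n^{1/2} ≫ 1/n is above the triangle threshold p ~ 1/n. Asymptotically E[X] ~ (c³/6)·n^{3(1−α)} = (8³/6)·n^{1.5} → ∞; triangles are abundant w.h.p.

E[X] ≈ 239554.180362; in regime p = Θ(1/n^{1/2}) E[X] diverges (above the triangle threshold p ~ 1/n).


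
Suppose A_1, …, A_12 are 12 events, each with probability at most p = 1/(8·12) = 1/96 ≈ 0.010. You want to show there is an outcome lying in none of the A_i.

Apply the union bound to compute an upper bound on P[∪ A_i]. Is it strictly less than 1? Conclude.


Union bound: P[∪_{i=1}^{12} A_i] ≤ Σ_i P[A_i] ≤ 12·p = 12·(1/96) = 1/8.
Numerically: 1/8 ≈ 0.125.
Is 1/8 < 1? YES.
Since P[∪ A_i] ≤ 1/8 < 1, the complement has P[∩ A_i^c] ≥ 1 − 1/8 = 7/8 > 0, so some outcome avoids every A_i.

12·p = 1/8 ≈ 0.125; existence CERTIFIED by the union bound.


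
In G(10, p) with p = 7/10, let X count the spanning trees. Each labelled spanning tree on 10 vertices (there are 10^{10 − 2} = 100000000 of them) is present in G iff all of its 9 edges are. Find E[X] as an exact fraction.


K_10 has 10^{10 − 2} = 100000000 labelled spanning trees.
For each such spanning tree H, let X_H = 1 if all 9 edges of H are present in G. Then P[X_H = 1] = p^{9} = (7/10)^{9} = 40353607/1000000000.
By linearity of expectation: E[X] = Σ_H E[X_H] = 100000000 · p^{9} = 100000000 · 40353607/1000000000 = 40353607/10.
Numerically: E[X] ≈ 4.03536e+06.

E[X] = 100000000 · (7/10)^{9} = 40353607/10 ≈ 4.03536e+06.


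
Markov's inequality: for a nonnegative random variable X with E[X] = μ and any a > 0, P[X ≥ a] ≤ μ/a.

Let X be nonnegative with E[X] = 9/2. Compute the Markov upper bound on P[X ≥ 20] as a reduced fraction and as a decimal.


μ = E[X] = 9/2, a = 20.
Markov: P[X ≥ 20] ≤ μ/a = (9/2)/20 = 9/40.
Numerically: ≈ 0.225.
(Since a = 20 > μ = 4.500, the bound 9/40 is < 1 and informative.)

P[X ≥ 20] ≤ 9/40 ≈ 0.225.


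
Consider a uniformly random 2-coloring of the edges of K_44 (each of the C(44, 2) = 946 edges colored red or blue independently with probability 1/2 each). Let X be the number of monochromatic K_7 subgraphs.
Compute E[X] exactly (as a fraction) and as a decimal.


Let X = Σ_S X_S over the C(44, 7) = 38320568 subsets S of size 7, where X_S = 1 if the K_7 on S is monochromatic.
For a fixed S, the K_7 on S has C(7, 2) = 21 edges. P[all 21 edges red] = (1/2)^21, and likewise for blue, so P[monochromatic] = 2·(1/2)^21 = 2^{1 − 21} = 1/1048576.
By linearity: E[X] = C(44, 7) · 2^{1 − 21} = 38320568 · 1/1048576 = 4790071/131072.
Numerically: E[X] ≈ 36.5453.

E[X] = C(44,7)·2^(1−C(7,2)) = 4790071/131072 ≈ 36.5453.


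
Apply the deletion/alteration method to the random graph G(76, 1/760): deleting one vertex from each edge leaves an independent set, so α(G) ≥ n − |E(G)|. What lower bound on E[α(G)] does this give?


E[|E(G)|] = C(76, 2)·p = 2850 · (1/760) = 15/4.
E[α(G)] ≥ n − E[|E(G)|] = 76 − 15/4 = 289/4.
Numerically: ≈ 72.2500.
(This is only a lower bound; the true E[α(G)] may be larger.)

E[α(G)] ≥ 289/4 ≈ 72.2500.


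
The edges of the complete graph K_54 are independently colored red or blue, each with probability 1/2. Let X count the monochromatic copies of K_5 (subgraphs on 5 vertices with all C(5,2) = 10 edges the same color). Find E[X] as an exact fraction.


Let X = Σ_S X_S over the C(54, 5) = 3162510 subsets S of size 5, where X_S = 1 if the K_5 on S is monochromatic.
For a fixed S, the K_5 on S has C(5, 2) = 10 edges. P[all 10 edges red] = (1/2)^10, and likewise for blue, so P[monochromatic] = 2·(1/2)^10 = 2^{1 − 10} = 1/512.
By linearity of expectation: E[X] = C(54, 5) · 2^{1 − 10} = 3162510 · 1/512 = 1581255/256.
Numerically: E[X] ≈ 6176.7773.

E[X] = C(54,5)·2^(1−C(5,2)) = 1581255/256 ≈ 6176.7773.


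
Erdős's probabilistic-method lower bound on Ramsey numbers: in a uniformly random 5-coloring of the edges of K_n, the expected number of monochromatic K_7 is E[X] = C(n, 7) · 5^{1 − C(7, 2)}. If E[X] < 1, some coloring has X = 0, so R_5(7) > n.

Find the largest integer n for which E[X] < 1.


We need C(n, 7) · 5^{1 − 21} < 1, i.e. C(n, 7) < 5^{21 − 1} = 95367431640625.
Check values of n near the boundary:
  n = 336: C(336, 7) = 90079147136880; 90079147136880 < 95367431640625? YES
  n = 337: C(337, 7) = 91989916924632; 91989916924632 < 95367431640625? YES
  n = 338: C(338, 7) = 93935323022736; 93935323022736 < 95367431640625? YES
  n = 339: C(339, 7) = 95915887062372; 95915887062372 < 95367431640625? NO
  n = 340: C(340, 7) = 97932136940560; 97932136940560 < 95367431640625? NO
  n = 341: C(341, 7) = 99984606876440; 99984606876440 < 95367431640625? NO
The largest n with C(n, 7) < 95367431640625 is n = 338 (where E[X] = 93935323022736/95367431640625 ≈ 0.9850). Hence R_5(7) > 338, i.e. R_5(7) ≥ 339.

Largest n = 338; hence R_5(7) > 338.
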